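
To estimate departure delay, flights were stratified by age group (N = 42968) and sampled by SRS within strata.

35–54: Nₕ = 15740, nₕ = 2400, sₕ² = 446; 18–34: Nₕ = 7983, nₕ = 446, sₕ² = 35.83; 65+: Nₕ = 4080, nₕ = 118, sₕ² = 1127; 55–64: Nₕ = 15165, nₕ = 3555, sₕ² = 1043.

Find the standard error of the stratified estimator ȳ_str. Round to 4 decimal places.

Var(ȳ_str) = Σₕ Wₕ²(1 − fₕ)sₕ²/nₕ with Wₕ = Nₕ/N, N = 42968.
35–54: Wₕ = 0.36631912; term = 0.36631912²·(1 − 0.15247776)·446/2400 = 0.021134593.
18–34: Wₕ = 0.18578942; term = 0.18578942²·(1 − 0.05586872)·35.83/446 = 0.0026181005.
65+: Wₕ = 0.09495438; term = 0.09495438²·(1 − 0.02892157)·1127/118 = 0.0836231.
55–64: Wₕ = 0.35293707; term = 0.35293707²·(1 − 0.23442136)·1043/3555 = 0.027978798.
Sum = 0.13535459.
SE = √(0.13535459) = 0.3679.

0.3679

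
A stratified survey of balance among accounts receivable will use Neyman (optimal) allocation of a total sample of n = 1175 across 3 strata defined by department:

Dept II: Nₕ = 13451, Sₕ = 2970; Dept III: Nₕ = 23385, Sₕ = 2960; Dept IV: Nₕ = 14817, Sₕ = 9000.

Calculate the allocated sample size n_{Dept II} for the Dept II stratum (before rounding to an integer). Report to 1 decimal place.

193.6

Neyman allocation: nₕ = n·NₕSₕ / Σⱼ NⱼSⱼ.
Σ NⱼSⱼ = 13451·2970 + 23385·2960 + 14817·9000 = 2.4252207 × 10^8.
n_{Dept II} = 1175·13451·2970 / (2.4252207 × 10^8) = 193.6.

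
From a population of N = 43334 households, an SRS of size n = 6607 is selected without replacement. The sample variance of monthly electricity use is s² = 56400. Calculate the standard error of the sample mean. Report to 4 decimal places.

Under SRS without replacement, Var(ȳ) = (1 − f)·s²/n with f = n/N = 6607/43334 = 0.15246689.
Var(ȳ) = (1 − 0.15246689)·56400/6607 = 0.84753311·8.5364008 = 7.2348823.
SE(ȳ) = √(7.2348823) = 2.6898.

2.6898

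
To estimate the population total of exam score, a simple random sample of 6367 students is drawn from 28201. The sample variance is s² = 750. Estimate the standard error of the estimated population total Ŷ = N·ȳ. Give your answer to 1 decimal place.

Var(Ŷ) = N²·Var(ȳ) = N²·(1 − n/N)·s²/n.
f = 6367/28201 = 0.22577214; Var(ȳ) = 0.77422786·750/6367 = 0.091200078.
Var(Ŷ) = 28201² · 0.091200078 = 7.2531094 × 10^7.
SE(Ŷ) = √(7.2531094 × 10^7) = 8516.5.

8516.5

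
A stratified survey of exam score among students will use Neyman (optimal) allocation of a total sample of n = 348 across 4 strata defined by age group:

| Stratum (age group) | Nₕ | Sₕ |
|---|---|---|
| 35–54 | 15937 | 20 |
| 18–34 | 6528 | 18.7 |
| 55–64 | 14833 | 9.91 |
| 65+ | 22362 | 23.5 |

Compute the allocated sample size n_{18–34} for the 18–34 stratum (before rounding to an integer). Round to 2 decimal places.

38.16

Neyman allocation: nₕ = n·NₕSₕ / Σⱼ NⱼSⱼ.
Σ NⱼSⱼ = 15937·20 + 6528·18.7 + 14833·9.91 + 22362·23.5 = 1.1133156 × 10^6.
n_{18–34} = 348·6528·18.7 / (1.1133156 × 10^6) = 38.16.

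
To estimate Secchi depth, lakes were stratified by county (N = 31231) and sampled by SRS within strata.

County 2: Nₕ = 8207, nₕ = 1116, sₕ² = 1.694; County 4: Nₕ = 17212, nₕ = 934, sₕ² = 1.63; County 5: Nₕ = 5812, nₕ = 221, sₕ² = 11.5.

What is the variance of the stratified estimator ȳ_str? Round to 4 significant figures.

Var(ȳ_str) = Σₕ Wₕ²(1 − fₕ)sₕ²/nₕ with Wₕ = Nₕ/N, N = 31231.
County 2: Wₕ = 0.26278377; term = 0.26278377²·(1 − 0.13598148)·1.694/1116 = 9.0566868 × 10^-5.
County 4: Wₕ = 0.55111908; term = 0.55111908²·(1 − 0.05426447)·1.63/934 = 5.0130418 × 10^-4.
County 5: Wₕ = 0.18609715; term = 0.18609715²·(1 − 0.03802478)·11.5/221 = 0.0017335999.
Sum = 0.0023254709.

0.002325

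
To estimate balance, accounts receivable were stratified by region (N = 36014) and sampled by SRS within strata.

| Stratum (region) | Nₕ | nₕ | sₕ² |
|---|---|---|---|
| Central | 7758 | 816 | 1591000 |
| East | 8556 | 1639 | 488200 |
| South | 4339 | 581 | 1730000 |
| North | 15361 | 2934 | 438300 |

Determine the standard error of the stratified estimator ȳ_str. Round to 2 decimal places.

12.41

Var(ȳ_str) = Σₕ Wₕ²(1 − fₕ)sₕ²/nₕ with Wₕ = Nₕ/N, N = 36014.
Central: Wₕ = 0.21541623; term = 0.21541623²·(1 − 0.10518175)·1591000/816 = 80.960221.
East: Wₕ = 0.23757428; term = 0.23757428²·(1 − 0.19156148)·488200/1639 = 13.591414.
South: Wₕ = 0.12048092; term = 0.12048092²·(1 − 0.13390182)·1730000/581 = 37.434641.
North: Wₕ = 0.42652857; term = 0.42652857²·(1 − 0.19100319)·438300/2934 = 21.986415.
Sum = 153.97269.
SE = √(153.97269) = 12.41.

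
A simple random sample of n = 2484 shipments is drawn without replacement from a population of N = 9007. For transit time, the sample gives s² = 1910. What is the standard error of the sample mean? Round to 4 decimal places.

0.7462

Under SRS without replacement, Var(ȳ) = (1 − f)·s²/n with f = n/N = 2484/9007 = 0.27578550.
Var(ȳ) = (1 − 0.27578550)·1910/2484 = 0.72421450·0.7689211 = 0.55686381.
SE(ȳ) = √(0.55686381) = 0.7462.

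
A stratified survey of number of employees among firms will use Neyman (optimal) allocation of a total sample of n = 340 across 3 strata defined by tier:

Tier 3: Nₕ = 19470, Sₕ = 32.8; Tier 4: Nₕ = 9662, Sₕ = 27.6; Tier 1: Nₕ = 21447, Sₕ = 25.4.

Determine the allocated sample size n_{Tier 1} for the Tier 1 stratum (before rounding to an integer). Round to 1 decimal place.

127.7

Neyman allocation: nₕ = n·NₕSₕ / Σⱼ NⱼSⱼ.
Σ NⱼSⱼ = 19470·32.8 + 9662·27.6 + 21447·25.4 = 1.450041 × 10^6.
n_{Tier 1} = 340·21447·25.4 / (1.450041 × 10^6) = 127.7.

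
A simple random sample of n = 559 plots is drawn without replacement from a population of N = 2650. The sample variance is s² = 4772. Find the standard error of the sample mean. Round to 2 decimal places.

2.60

Under SRS without replacement, Var(ȳ) = (1 − f)·s²/n with f = n/N = 559/2650 = 0.21094340.
Var(ȳ) = (1 − 0.21094340)·4772/559 = 0.78905660·8.5366726 = 6.7359179.
SE(ȳ) = √(6.7359179) = 2.60.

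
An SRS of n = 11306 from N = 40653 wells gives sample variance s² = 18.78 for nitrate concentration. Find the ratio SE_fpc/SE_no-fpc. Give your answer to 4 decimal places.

f = n/N = 11306/40653 = 0.27810986.
SE_no-fpc = √(s²/n) = 0.040756164; SE_fpc = √((1−f)s²/n) = 0.034628116.
Ratio = √(1−f) = 0.84964119.

0.8496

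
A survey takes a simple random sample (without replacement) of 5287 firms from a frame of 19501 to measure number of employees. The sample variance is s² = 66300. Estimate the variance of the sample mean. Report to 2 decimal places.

9.14

Under SRS without replacement, Var(ȳ) = (1 − f)·s²/n with f = n/N = 5287/19501 = 0.27111430.
Var(ȳ) = (1 − 0.27111430)·66300/5287 = 0.72888570·12.540193 = 9.1403673.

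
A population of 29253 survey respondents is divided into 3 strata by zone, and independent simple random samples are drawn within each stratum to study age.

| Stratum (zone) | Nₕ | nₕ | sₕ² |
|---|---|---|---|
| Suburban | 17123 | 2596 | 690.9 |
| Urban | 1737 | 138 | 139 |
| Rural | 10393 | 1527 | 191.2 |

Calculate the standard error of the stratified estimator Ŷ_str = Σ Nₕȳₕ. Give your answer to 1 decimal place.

Var(Ŷ_str) = Σₕ Nₕ²(1 − fₕ)sₕ²/nₕ.
Suburban: 17123²·(1 − 2596/17123)·690.9/2596 = 6.6201266 × 10^7.
Urban: 1737²·(1 − 138/1737)·139/138 = 2.7975895 × 10^6.
Rural: 10393²·(1 − 1527/10393)·191.2/1527 = 1.1537654 × 10^7.
Sum = 8.053651 × 10^7.
SE = √(8.053651 × 10^7) = 8974.2.

8974.2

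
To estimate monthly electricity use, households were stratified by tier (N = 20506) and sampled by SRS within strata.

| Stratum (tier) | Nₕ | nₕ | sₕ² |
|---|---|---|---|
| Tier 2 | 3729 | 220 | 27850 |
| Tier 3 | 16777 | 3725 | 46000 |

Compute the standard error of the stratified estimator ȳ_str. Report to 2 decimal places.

3.22

Var(ȳ_str) = Σₕ Wₕ²(1 − fₕ)sₕ²/nₕ with Wₕ = Nₕ/N, N = 20506.
Tier 2: Wₕ = 0.18184921; term = 0.18184921²·(1 − 0.05899705)·27850/220 = 3.9392756.
Tier 3: Wₕ = 0.81815079; term = 0.81815079²·(1 − 0.22203016)·46000/3725 = 6.430741.
Sum = 10.370017.
SE = √(10.370017) = 3.22.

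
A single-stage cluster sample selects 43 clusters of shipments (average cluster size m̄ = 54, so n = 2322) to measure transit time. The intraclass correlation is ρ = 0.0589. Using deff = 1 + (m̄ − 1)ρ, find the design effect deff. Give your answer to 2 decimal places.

deff = 1 + (54 − 1)·0.0589 = 1 + 3.1217 = 4.1217.

4.12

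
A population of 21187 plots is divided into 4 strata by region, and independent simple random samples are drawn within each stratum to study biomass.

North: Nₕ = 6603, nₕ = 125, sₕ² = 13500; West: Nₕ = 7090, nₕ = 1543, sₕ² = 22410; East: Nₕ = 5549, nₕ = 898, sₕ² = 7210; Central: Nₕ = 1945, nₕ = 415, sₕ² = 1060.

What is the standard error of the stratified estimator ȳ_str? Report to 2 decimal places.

3.47

Var(ȳ_str) = Σₕ Wₕ²(1 − fₕ)sₕ²/nₕ with Wₕ = Nₕ/N, N = 21187.
North: Wₕ = 0.31165337; term = 0.31165337²·(1 − 0.01893079)·13500/125 = 10.291225.
West: Wₕ = 0.33463917; term = 0.33463917²·(1 − 0.21763047)·22410/1543 = 1.272452.
East: Wₕ = 0.26190589; term = 0.26190589²·(1 − 0.16183096)·7210/898 = 0.46161622.
Central: Wₕ = 0.09180158; term = 0.09180158²·(1 − 0.21336761)·1060/415 = 0.016932843.
Sum = 12.042226.
SE = √(12.042226) = 3.47.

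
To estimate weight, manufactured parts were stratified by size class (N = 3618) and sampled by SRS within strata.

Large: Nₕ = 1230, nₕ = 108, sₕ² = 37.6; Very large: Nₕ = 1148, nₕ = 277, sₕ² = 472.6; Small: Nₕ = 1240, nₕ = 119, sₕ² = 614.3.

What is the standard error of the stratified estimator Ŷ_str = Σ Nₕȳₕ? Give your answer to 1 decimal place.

3059.8

Var(Ŷ_str) = Σₕ Nₕ²(1 − fₕ)sₕ²/nₕ.
Large: 1230²·(1 − 108/1230)·37.6/108 = 480465.33.
Very large: 1148²·(1 − 277/1148)·472.6/277 = 1.7059802 × 10^6.
Small: 1240²·(1 − 119/1240)·614.3/119 = 7.1756435 × 10^6.
Sum = 9.362089 × 10^6.
SE = √(9.362089 × 10^6) = 3059.8.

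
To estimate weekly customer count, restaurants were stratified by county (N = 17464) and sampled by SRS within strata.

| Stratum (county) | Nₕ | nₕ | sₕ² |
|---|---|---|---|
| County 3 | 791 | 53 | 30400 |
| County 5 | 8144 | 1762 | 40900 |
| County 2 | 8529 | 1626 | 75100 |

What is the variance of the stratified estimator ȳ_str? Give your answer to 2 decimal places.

Var(ȳ_str) = Σₕ Wₕ²(1 − fₕ)sₕ²/nₕ with Wₕ = Nₕ/N, N = 17464.
County 3: Wₕ = 0.04529317; term = 0.04529317²·(1 − 0.06700379)·30400/53 = 1.0978503.
County 5: Wₕ = 0.46633074; term = 0.46633074²·(1 − 0.21635560)·40900/1762 = 3.9557107.
County 2: Wₕ = 0.48837609; term = 0.48837609²·(1 − 0.19064369)·75100/1626 = 8.9159564.
Sum = 13.969517.

13.97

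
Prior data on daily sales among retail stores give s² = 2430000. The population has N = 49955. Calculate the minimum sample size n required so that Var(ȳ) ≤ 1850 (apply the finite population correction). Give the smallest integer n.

1280

Without fpc, n₀ = s²/D = 2430000/1850 = 1313.5135.
With fpc, (1 − n/N)·s²/n ≤ D requires n ≥ n₀/(1 + n₀/N) = 1313.5135/(1 + 1313.5135/49955) = 1279.8609.
Rounding up, n = 1280.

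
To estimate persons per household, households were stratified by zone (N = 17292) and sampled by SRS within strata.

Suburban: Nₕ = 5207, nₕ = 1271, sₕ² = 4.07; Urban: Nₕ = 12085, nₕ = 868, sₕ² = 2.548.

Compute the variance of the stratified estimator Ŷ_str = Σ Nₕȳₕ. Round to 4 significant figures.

463600

Var(Ŷ_str) = Σₕ Nₕ²(1 − fₕ)sₕ²/nₕ.
Suburban: 5207²·(1 − 1271/5207)·4.07/1271 = 65628.356.
Urban: 12085²·(1 − 868/12085)·2.548/868 = 397926.69.
Sum = 463555.05.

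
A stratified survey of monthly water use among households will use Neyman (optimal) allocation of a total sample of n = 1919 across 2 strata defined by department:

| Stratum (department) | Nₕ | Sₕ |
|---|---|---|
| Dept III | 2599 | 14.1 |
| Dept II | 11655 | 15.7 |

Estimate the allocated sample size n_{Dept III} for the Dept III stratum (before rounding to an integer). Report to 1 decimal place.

320.2

Neyman allocation: nₕ = n·NₕSₕ / Σⱼ NⱼSⱼ.
Σ NⱼSⱼ = 2599·14.1 + 11655·15.7 = 219629.4.
n_{Dept III} = 1919·2599·14.1 / 219629.4 = 320.2.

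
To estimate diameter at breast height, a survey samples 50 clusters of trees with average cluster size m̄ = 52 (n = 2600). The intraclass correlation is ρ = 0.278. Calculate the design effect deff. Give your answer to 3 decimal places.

15.178

deff = 1 + (52 − 1)·0.278 = 1 + 14.178 = 15.178.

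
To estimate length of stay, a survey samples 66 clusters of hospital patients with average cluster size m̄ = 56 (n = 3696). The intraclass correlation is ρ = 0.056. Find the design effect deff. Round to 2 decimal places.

deff = 1 + (56 − 1)·0.056 = 1 + 3.08 = 4.08.

4.08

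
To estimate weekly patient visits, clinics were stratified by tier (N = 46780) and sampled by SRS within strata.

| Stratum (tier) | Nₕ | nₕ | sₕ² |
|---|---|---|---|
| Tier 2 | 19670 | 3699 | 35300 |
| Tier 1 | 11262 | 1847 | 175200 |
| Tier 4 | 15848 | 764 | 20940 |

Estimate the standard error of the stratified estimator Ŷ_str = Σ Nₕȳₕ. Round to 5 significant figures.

140030

Var(Ŷ_str) = Σₕ Nₕ²(1 − fₕ)sₕ²/nₕ.
Tier 2: 19670²·(1 − 3699/19670)·35300/3699 = 2.997967 × 10^9.
Tier 1: 11262²·(1 − 1847/11262)·175200/1847 = 1.0057801 × 10^10.
Tier 4: 15848²·(1 − 764/15848)·20940/764 = 6.5520063 × 10^9.
Sum = 1.9607774 × 10^10.
SE = √(1.9607774 × 10^10) = 140030.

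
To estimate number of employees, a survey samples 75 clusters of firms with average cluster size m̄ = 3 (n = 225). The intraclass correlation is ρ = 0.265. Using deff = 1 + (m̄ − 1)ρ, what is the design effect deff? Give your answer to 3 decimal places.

deff = 1 + (3 − 1)·0.265 = 1 + 0.53 = 1.53.

1.530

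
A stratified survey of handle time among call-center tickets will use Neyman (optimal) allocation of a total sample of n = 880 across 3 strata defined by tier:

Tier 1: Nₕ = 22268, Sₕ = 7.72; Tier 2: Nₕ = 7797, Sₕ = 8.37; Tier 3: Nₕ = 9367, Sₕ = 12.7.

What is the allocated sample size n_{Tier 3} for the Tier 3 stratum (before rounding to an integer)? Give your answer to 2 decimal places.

293.95

Neyman allocation: nₕ = n·NₕSₕ / Σⱼ NⱼSⱼ.
Σ NⱼSⱼ = 22268·7.72 + 7797·8.37 + 9367·12.7 = 356130.75.
n_{Tier 3} = 880·9367·12.7 / 356130.75 = 293.95.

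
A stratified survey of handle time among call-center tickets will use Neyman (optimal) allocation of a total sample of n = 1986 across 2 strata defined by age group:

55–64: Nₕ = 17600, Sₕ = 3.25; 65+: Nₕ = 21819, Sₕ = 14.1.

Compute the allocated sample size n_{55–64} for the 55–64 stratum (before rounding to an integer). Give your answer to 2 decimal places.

311.36

Neyman allocation: nₕ = n·NₕSₕ / Σⱼ NⱼSⱼ.
Σ NⱼSⱼ = 17600·3.25 + 21819·14.1 = 364847.9.
n_{55–64} = 1986·17600·3.25 / 364847.9 = 311.36.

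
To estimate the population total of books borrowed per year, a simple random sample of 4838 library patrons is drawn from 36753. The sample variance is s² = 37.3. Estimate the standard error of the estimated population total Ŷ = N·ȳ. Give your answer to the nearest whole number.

Var(Ŷ) = N²·Var(ȳ) = N²·(1 − n/N)·s²/n.
f = 4838/36753 = 0.13163551; Var(ȳ) = 0.86836449·37.3/4838 = 0.0066949143.
Var(Ŷ) = 36753² · 0.0066949143 = 9.0433765 × 10^6.
SE(Ŷ) = √(9.0433765 × 10^6) = 3007.

3007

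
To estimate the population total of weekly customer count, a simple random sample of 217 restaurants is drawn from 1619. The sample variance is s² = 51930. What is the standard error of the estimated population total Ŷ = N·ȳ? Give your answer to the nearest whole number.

Var(Ŷ) = N²·Var(ȳ) = N²·(1 − n/N)·s²/n.
f = 217/1619 = 0.13403335; Var(ȳ) = 0.86596665·51930/217 = 207.2334.
Var(Ŷ) = 1619² · 207.2334 = 5.4319211 × 10^8.
SE(Ŷ) = √(5.4319211 × 10^8) = 23306.

23306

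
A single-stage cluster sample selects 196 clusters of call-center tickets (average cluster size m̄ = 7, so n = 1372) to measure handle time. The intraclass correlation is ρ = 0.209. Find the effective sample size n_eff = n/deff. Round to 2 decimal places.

deff = 1 + (7 − 1)·0.209 = 1 + 1.254 = 2.254.
n_eff = 1372 / 2.254 = 608.70.

608.70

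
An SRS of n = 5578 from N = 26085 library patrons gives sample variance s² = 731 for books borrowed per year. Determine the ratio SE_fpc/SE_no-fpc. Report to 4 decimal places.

f = n/N = 5578/26085 = 0.21383937.
SE_no-fpc = √(s²/n) = 0.36200905; SE_fpc = √((1−f)s²/n) = 0.32097786.
Ratio = √(1−f) = 0.88665700.

0.8867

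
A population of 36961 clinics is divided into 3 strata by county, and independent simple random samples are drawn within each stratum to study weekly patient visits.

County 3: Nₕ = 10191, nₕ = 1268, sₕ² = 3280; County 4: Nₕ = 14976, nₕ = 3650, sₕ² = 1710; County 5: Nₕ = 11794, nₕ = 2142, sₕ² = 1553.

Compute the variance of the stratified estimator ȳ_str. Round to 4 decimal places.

0.2908

Var(ȳ_str) = Σₕ Wₕ²(1 − fₕ)sₕ²/nₕ with Wₕ = Nₕ/N, N = 36961.
County 3: Wₕ = 0.27572306; term = 0.27572306²·(1 − 0.12442351)·3280/1268 = 0.17218482.
County 4: Wₕ = 0.40518384; term = 0.40518384²·(1 − 0.24372329)·1710/3650 = 0.058168546.
County 5: Wₕ = 0.31909310; term = 0.31909310²·(1 − 0.18161777)·1553/2142 = 0.060414752.
Sum = 0.29076812.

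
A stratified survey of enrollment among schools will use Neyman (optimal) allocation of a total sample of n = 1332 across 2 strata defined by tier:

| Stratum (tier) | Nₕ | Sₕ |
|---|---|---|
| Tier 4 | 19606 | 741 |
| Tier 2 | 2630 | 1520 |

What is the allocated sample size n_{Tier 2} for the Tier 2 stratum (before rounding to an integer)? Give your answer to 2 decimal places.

Neyman allocation: nₕ = n·NₕSₕ / Σⱼ NⱼSⱼ.
Σ NⱼSⱼ = 19606·741 + 2630·1520 = 1.8525646 × 10^7.
n_{Tier 2} = 1332·2630·1520 / (1.8525646 × 10^7) = 287.43.

287.43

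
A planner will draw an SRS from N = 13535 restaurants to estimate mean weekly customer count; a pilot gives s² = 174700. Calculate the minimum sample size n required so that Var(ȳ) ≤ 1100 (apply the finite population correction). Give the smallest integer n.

Without fpc, n₀ = s²/D = 174700/1100 = 158.8182.
With fpc, (1 − n/N)·s²/n ≤ D requires n ≥ n₀/(1 + n₀/N) = 158.8182/(1 + 158.8182/13535) = 156.9763.
Rounding up, n = 157.

157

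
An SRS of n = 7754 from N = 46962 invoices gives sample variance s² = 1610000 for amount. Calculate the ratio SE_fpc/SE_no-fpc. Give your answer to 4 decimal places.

f = n/N = 7754/46962 = 0.16511222.
SE_no-fpc = √(s²/n) = 14.409537; SE_fpc = √((1−f)s²/n) = 13.16631.
Ratio = √(1−f) = 0.91372194.

0.9137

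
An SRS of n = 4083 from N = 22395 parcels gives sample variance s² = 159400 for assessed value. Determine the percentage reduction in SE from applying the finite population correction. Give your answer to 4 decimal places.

f = n/N = 4083/22395 = 0.18231748.
SE_no-fpc = √(s²/n) = 6.2481935; SE_fpc = √((1−f)s²/n) = 5.6499789.
Ratio = √(1−f) = 0.90425799. Reduction = 100·(1 − 0.90425799) = 9.5742%.

9.5742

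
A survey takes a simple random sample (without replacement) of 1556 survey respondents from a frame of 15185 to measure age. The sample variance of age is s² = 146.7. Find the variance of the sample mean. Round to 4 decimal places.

Under SRS without replacement, Var(ȳ) = (1 − f)·s²/n with f = n/N = 1556/15185 = 0.10246954.
Var(ȳ) = (1 − 0.10246954)·146.7/1556 = 0.89753046·0.094280206 = 0.084619356.

0.0846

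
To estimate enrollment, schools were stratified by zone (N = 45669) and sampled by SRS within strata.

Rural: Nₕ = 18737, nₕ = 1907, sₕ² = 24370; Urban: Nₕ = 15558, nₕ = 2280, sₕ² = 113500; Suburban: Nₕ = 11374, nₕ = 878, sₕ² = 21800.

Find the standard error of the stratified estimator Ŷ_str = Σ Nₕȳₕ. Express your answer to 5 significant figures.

Var(Ŷ_str) = Σₕ Nₕ²(1 − fₕ)sₕ²/nₕ.
Rural: 18737²·(1 − 1907/18737)·24370/1907 = 4.0298512 × 10^9.
Urban: 15558²·(1 − 2280/15558)·113500/2280 = 1.0283654 × 10^10.
Suburban: 11374²·(1 − 878/11374)·21800/878 = 2.9641421 × 10^9.
Sum = 1.7277647 × 10^10.
SE = √(1.7277647 × 10^10) = 131440.

131440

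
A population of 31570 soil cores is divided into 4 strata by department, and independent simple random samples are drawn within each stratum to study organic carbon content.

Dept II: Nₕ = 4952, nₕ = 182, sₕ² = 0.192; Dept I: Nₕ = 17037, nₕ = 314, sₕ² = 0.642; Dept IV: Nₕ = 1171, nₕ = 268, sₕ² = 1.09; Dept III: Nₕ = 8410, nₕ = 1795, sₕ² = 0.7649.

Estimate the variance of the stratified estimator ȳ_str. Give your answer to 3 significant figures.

Var(ȳ_str) = Σₕ Wₕ²(1 − fₕ)sₕ²/nₕ with Wₕ = Nₕ/N, N = 31570.
Dept II: Wₕ = 0.15685778; term = 0.15685778²·(1 − 0.03675283)·0.192/182 = 2.5002284 × 10^-5.
Dept I: Wₕ = 0.53965790; term = 0.53965790²·(1 − 0.01843047)·0.642/314 = 5.8447176 × 10^-4.
Dept IV: Wₕ = 0.03709218; term = 0.03709218²·(1 − 0.22886422)·1.09/268 = 4.3150634 × 10^-6.
Dept III: Wₕ = 0.26639214; term = 0.26639214²·(1 − 0.21343639)·0.7649/1795 = 2.3785752 × 10^-5.
Sum = 6.3757486 × 10^-4.

6.38 × 10^-4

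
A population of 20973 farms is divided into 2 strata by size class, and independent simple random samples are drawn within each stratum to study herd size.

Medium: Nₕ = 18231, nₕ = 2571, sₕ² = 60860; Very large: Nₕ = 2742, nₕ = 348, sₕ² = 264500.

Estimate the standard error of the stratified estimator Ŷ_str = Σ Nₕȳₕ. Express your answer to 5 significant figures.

Var(Ŷ_str) = Σₕ Nₕ²(1 − fₕ)sₕ²/nₕ.
Medium: 18231²·(1 − 2571/18231)·60860/2571 = 6.7582168 × 10^9.
Very large: 2742²·(1 − 348/2742)·264500/348 = 4.9892817 × 10^9.
Sum = 1.1747499 × 10^10.
SE = √(1.1747499 × 10^10) = 108390.

108390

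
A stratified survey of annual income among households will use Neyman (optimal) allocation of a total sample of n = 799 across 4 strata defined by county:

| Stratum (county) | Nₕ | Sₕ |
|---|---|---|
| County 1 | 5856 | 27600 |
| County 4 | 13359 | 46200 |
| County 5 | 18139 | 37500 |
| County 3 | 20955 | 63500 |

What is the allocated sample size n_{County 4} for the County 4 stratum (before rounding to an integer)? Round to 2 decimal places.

Neyman allocation: nₕ = n·NₕSₕ / Σⱼ NⱼSⱼ.
Σ NⱼSⱼ = 5856·27600 + 13359·46200 + 18139·37500 + 20955·63500 = 2.7896664 × 10^9.
n_{County 4} = 799·13359·46200 / (2.7896664 × 10^9) = 176.77.

176.77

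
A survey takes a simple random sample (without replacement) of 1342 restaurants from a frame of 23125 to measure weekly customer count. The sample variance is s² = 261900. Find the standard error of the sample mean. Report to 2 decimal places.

Under SRS without replacement, Var(ȳ) = (1 − f)·s²/n with f = n/N = 1342/23125 = 0.05803243.
Var(ȳ) = (1 − 0.05803243)·261900/1342 = 0.94196757·195.15648 = 183.83108.
SE(ȳ) = √(183.83108) = 13.56.

13.56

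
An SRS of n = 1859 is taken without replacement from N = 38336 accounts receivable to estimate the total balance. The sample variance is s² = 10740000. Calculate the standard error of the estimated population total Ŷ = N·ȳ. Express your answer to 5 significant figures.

2.8423 × 10^6

Var(Ŷ) = N²·Var(ȳ) = N²·(1 − n/N)·s²/n.
f = 1859/38336 = 0.04849228; Var(ȳ) = 0.95150772·10740000/1859 = 5497.1452.
Var(Ŷ) = 38336² · 5497.1452 = 8.0788734 × 10^12.
SE(Ŷ) = √(8.0788734 × 10^12) = 2.8423 × 10^6.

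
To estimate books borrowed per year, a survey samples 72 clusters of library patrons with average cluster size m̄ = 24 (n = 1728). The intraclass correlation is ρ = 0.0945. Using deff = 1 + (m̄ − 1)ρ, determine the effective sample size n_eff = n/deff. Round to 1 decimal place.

544.5

deff = 1 + (24 − 1)·0.0945 = 1 + 2.1735 = 3.1735.
n_eff = 1728 / 3.1735 = 544.5.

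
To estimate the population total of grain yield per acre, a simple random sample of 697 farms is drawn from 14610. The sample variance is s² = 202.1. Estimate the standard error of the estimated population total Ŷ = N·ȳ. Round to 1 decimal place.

Var(Ŷ) = N²·Var(ȳ) = N²·(1 − n/N)·s²/n.
f = 697/14610 = 0.04770705; Var(ȳ) = 0.95229295·202.1/697 = 0.27612397.
Var(Ŷ) = 14610² · 0.27612397 = 5.8939241 × 10^7.
SE(Ŷ) = √(5.8939241 × 10^7) = 7677.2.

7677.2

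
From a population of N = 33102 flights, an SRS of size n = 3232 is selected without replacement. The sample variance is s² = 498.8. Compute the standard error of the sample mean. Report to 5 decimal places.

Under SRS without replacement, Var(ȳ) = (1 − f)·s²/n with f = n/N = 3232/33102 = 0.09763760.
Var(ȳ) = (1 − 0.09763760)·498.8/3232 = 0.90236240·0.15433168 = 0.13926311.
SE(ȳ) = √(0.13926311) = 0.37318.

0.37318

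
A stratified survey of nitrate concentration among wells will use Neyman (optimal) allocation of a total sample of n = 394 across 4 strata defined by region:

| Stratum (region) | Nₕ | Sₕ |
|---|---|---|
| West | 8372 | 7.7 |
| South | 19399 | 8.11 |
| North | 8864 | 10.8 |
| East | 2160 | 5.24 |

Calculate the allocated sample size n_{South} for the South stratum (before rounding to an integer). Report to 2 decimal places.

Neyman allocation: nₕ = n·NₕSₕ / Σⱼ NⱼSⱼ.
Σ NⱼSⱼ = 8372·7.7 + 19399·8.11 + 8864·10.8 + 2160·5.24 = 328839.89.
n_{South} = 394·19399·8.11 / 328839.89 = 188.50.

188.50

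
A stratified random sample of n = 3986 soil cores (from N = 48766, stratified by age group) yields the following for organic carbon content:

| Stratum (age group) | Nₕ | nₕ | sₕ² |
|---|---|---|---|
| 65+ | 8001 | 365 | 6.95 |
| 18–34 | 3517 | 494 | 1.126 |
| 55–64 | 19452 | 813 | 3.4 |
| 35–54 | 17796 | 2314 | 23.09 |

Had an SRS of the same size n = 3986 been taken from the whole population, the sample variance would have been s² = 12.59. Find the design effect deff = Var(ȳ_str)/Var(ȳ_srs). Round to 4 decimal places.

Var(ȳ_str) = Σ Wₕ²(1−fₕ)sₕ²/nₕ with Wₕ = Nₕ/48766:
  65+: (8001/48766)²·(1−365/8001)·6.95/365 = 4.8917906 × 10^-4
  18–34: (3517/48766)²·(1−494/3517)·1.126/494 = 1.0190317 × 10^-5
  55–64: (19452/48766)²·(1−813/19452)·3.4/813 = 6.3758923 × 10^-4
  35–54: (17796/48766)²·(1−2314/17796)·23.09/2314 = 0.0011560477
  → Var(ȳ_str) = 0.0022930063.
Var(ȳ_srs) = (1 − 3986/48766)·12.59/3986 = 0.0029003833.
deff = 0.0022930063 / 0.0029003833 = 0.7906.

0.7906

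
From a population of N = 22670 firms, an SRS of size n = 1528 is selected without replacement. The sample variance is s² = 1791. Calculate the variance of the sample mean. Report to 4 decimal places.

1.0931

Under SRS without replacement, Var(ȳ) = (1 − f)·s²/n with f = n/N = 1528/22670 = 0.06740185.
Var(ȳ) = (1 − 0.06740185)·1791/1528 = 0.93259815·1.1721204 = 1.0931173.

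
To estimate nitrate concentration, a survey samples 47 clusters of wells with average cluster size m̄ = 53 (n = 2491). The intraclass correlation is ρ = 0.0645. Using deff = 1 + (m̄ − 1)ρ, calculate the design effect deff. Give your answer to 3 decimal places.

4.354

deff = 1 + (53 − 1)·0.0645 = 1 + 3.354 = 4.354.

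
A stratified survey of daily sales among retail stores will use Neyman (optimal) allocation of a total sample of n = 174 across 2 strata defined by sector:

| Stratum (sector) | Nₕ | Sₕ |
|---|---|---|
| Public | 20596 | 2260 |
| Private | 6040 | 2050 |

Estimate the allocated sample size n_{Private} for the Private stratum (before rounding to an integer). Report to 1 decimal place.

36.6

Neyman allocation: nₕ = n·NₕSₕ / Σⱼ NⱼSⱼ.
Σ NⱼSⱼ = 20596·2260 + 6040·2050 = 5.892896 × 10^7.
n_{Private} = 174·6040·2050 / (5.892896 × 10^7) = 36.6.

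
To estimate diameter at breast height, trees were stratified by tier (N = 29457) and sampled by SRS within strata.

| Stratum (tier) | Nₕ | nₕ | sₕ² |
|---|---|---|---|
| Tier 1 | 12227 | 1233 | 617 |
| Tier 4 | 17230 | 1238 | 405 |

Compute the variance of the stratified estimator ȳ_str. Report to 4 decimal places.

0.1814

Var(ȳ_str) = Σₕ Wₕ²(1 − fₕ)sₕ²/nₕ with Wₕ = Nₕ/N, N = 29457.
Tier 1: Wₕ = 0.41507961; term = 0.41507961²·(1 − 0.10084240)·617/1233 = 0.077521239.
Tier 4: Wₕ = 0.58492039; term = 0.58492039²·(1 − 0.07185142)·405/1238 = 0.10388322.
Sum = 0.18140446.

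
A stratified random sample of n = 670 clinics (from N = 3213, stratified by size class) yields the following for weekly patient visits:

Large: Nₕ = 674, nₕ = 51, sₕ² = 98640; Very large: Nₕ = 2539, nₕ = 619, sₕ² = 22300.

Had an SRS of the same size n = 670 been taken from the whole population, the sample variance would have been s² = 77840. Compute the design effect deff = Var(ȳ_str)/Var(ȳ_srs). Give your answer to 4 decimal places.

Var(ȳ_str) = Σ Wₕ²(1−fₕ)sₕ²/nₕ with Wₕ = Nₕ/3213:
  Large: (674/3213)²·(1−51/674)·98640/51 = 78.670042
  Very large: (2539/3213)²·(1−619/2539)·22300/619 = 17.012052
  → Var(ȳ_str) = 95.682094.
Var(ȳ_srs) = (1 − 670/3213)·77840/670 = 91.952525.
deff = 95.682094 / 91.952525 = 1.0406.

1.0406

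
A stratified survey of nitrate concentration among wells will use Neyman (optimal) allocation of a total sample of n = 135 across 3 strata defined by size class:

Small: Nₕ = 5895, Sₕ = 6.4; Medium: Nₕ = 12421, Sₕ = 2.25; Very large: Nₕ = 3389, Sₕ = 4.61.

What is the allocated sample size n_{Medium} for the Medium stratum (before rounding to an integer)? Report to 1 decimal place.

Neyman allocation: nₕ = n·NₕSₕ / Σⱼ NⱼSⱼ.
Σ NⱼSⱼ = 5895·6.4 + 12421·2.25 + 3389·4.61 = 81298.54.
n_{Medium} = 135·12421·2.25 / 81298.54 = 46.4.

46.4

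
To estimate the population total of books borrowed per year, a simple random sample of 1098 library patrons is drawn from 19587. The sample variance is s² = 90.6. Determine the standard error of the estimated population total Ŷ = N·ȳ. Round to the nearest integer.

5466

Var(Ŷ) = N²·Var(ȳ) = N²·(1 − n/N)·s²/n.
f = 1098/19587 = 0.05605759; Var(ȳ) = 0.94394241·90.6/1098 = 0.077888144.
Var(Ŷ) = 19587² · 0.077888144 = 2.9881831 × 10^7.
SE(Ŷ) = √(2.9881831 × 10^7) = 5466.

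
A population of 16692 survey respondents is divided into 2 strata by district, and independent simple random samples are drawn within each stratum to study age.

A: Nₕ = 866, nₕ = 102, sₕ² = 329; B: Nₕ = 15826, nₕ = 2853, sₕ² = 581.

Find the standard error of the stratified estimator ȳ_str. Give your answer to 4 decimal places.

0.3971

Var(ȳ_str) = Σₕ Wₕ²(1 − fₕ)sₕ²/nₕ with Wₕ = Nₕ/N, N = 16692.
A: Wₕ = 0.05188114; term = 0.05188114²·(1 − 0.11778291)·329/102 = 0.0076593202.
B: Wₕ = 0.94811886; term = 0.94811886²·(1 − 0.18027297)·581/2853 = 0.15006147.
Sum = 0.15772079.
SE = √(0.15772079) = 0.3971.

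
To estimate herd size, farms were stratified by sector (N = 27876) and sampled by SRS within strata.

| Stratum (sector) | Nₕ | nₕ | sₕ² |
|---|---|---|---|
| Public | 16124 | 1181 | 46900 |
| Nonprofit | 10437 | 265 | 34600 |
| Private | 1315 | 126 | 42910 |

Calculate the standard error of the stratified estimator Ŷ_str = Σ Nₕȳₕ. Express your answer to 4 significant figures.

154800

Var(Ŷ_str) = Σₕ Nₕ²(1 − fₕ)sₕ²/nₕ.
Public: 16124²·(1 − 1181/16124)·46900/1181 = 9.5682724 × 10^9.
Nonprofit: 10437²·(1 − 265/10437)·34600/265 = 1.3861565 × 10^10.
Private: 1315²·(1 − 126/1315)·42910/126 = 5.3247053 × 10^8.
Sum = 2.3962308 × 10^10.
SE = √(2.3962308 × 10^10) = 154800.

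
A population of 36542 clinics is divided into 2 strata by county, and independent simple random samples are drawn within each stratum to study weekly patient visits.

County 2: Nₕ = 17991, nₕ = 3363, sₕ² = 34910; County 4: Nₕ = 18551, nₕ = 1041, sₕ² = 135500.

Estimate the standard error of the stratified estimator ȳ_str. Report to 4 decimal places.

5.8060

Var(ȳ_str) = Σₕ Wₕ²(1 − fₕ)sₕ²/nₕ with Wₕ = Nₕ/N, N = 36542.
County 2: Wₕ = 0.49233758; term = 0.49233758²·(1 − 0.18692680)·34910/3363 = 2.0458727.
County 4: Wₕ = 0.50766242; term = 0.50766242²·(1 − 0.05611557)·135500/1041 = 31.66339.
Sum = 33.709263.
SE = √(33.709263) = 5.8060.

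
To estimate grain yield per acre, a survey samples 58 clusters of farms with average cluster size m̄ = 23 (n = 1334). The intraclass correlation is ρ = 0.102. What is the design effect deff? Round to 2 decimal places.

3.24

deff = 1 + (23 − 1)·0.102 = 1 + 2.244 = 3.244.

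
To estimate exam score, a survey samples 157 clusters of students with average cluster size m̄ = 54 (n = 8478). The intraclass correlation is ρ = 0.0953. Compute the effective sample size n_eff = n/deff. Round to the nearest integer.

1401

deff = 1 + (54 − 1)·0.0953 = 1 + 5.0509 = 6.0509.
n_eff = 8478 / 6.0509 = 1401.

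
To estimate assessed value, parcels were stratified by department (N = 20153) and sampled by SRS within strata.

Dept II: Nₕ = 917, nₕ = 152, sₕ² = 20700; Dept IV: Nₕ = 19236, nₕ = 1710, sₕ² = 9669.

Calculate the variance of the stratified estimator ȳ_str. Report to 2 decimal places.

4.93

Var(ȳ_str) = Σₕ Wₕ²(1 − fₕ)sₕ²/nₕ with Wₕ = Nₕ/N, N = 20153.
Dept II: Wₕ = 0.04550191; term = 0.04550191²·(1 − 0.16575791)·20700/152 = 0.2352221.
Dept IV: Wₕ = 0.95449809; term = 0.95449809²·(1 − 0.08889582)·9669/1710 = 4.6935734.
Sum = 4.9287955.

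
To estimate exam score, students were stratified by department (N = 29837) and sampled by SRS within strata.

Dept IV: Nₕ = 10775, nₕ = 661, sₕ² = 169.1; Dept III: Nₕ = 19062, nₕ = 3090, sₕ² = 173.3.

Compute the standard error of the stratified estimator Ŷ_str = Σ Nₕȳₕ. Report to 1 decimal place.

6704.8

Var(Ŷ_str) = Σₕ Nₕ²(1 − fₕ)sₕ²/nₕ.
Dept IV: 10775²·(1 − 661/10775)·169.1/661 = 2.7879333 × 10^7.
Dept III: 19062²·(1 − 3090/19062)·173.3/3090 = 1.7075281 × 10^7.
Sum = 4.4954614 × 10^7.
SE = √(4.4954614 × 10^7) = 6704.8.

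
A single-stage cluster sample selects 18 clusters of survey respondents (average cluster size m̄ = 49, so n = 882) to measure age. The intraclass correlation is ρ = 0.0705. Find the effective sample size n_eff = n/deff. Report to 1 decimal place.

201.2

deff = 1 + (49 − 1)·0.0705 = 1 + 3.384 = 4.384.
n_eff = 882 / 4.384 = 201.2.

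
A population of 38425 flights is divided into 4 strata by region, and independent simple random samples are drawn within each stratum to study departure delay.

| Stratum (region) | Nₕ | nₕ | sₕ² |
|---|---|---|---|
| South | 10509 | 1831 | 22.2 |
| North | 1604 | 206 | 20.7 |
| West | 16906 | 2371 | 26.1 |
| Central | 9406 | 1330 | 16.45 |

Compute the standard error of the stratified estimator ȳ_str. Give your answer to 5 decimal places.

Var(ȳ_str) = Σₕ Wₕ²(1 − fₕ)sₕ²/nₕ with Wₕ = Nₕ/N, N = 38425.
South: Wₕ = 0.27349382; term = 0.27349382²·(1 − 0.17423161)·22.2/1831 = 7.488898 × 10^-4.
North: Wₕ = 0.04174366; term = 0.04174366²·(1 − 0.12842893)·20.7/206 = 1.5261138 × 10^-4.
West: Wₕ = 0.43997398; term = 0.43997398²·(1 − 0.14024607)·26.1/2371 = 0.0018320491.
Central: Wₕ = 0.24478855; term = 0.24478855²·(1 − 0.14139911)·16.45/1330 = 6.363379 × 10^-4.
Sum = 0.0033698882.
SE = √(0.0033698882) = 0.05805.

0.05805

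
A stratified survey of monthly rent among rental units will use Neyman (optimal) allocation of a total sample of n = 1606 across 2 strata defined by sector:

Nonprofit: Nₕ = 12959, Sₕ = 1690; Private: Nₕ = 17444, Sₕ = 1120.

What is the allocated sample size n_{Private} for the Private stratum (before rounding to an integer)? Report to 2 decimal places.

Neyman allocation: nₕ = n·NₕSₕ / Σⱼ NⱼSⱼ.
Σ NⱼSⱼ = 12959·1690 + 17444·1120 = 4.143799 × 10^7.
n_{Private} = 1606·17444·1120 / (4.143799 × 10^7) = 757.20.

757.20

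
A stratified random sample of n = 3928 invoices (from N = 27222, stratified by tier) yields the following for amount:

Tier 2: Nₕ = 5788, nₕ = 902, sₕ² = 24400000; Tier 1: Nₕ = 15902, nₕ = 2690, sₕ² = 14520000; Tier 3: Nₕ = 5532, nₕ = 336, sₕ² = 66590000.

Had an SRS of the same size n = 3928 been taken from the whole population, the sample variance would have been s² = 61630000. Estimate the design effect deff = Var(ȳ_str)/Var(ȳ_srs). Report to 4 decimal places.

0.7635

Var(ȳ_str) = Σ Wₕ²(1−fₕ)sₕ²/nₕ with Wₕ = Nₕ/27222:
  Tier 2: (5788/27222)²·(1−902/5788)·24400000/902 = 1032.3458
  Tier 1: (15902/27222)²·(1−2690/15902)·14520000/2690 = 1530.3635
  Tier 3: (5532/27222)²·(1−336/5532)·66590000/336 = 7687.4268
  → Var(ȳ_str) = 10250.136.
Var(ȳ_srs) = (1 − 3928/27222)·61630000/3928 = 13425.941.
deff = 10250.136 / 13425.941 = 0.7635.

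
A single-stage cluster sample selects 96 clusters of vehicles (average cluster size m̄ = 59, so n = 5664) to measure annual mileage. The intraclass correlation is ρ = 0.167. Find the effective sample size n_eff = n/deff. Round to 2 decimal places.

deff = 1 + (59 − 1)·0.167 = 1 + 9.686 = 10.686.
n_eff = 5664 / 10.686 = 530.04.

530.04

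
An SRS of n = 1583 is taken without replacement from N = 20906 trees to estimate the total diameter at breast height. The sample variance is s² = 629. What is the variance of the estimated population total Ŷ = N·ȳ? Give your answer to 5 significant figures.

1.6051 × 10^8

Var(Ŷ) = N²·Var(ȳ) = N²·(1 − n/N)·s²/n.
f = 1583/20906 = 0.07571989; Var(ȳ) = 0.92428011·629/1583 = 0.36725975.
Var(Ŷ) = 20906² · 0.36725975 = 1.6051485 × 10^8.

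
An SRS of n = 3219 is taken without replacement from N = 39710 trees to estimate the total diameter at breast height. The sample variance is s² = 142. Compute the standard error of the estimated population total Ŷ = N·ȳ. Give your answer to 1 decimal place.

Var(Ŷ) = N²·Var(ȳ) = N²·(1 − n/N)·s²/n.
f = 3219/39710 = 0.08106270; Var(ȳ) = 0.91893730·142/3219 = 0.040537153.
Var(Ŷ) = 39710² · 0.040537153 = 6.3922392 × 10^7.
SE(Ŷ) = √(6.3922392 × 10^7) = 7995.1.

7995.1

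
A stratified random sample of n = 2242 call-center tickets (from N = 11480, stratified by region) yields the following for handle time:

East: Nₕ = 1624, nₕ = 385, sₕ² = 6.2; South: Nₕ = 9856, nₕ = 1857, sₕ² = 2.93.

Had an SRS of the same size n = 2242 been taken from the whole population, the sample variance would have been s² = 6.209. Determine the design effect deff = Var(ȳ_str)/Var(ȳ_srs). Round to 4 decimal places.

0.5339

Var(ȳ_str) = Σ Wₕ²(1−fₕ)sₕ²/nₕ with Wₕ = Nₕ/11480:
  East: (1624/11480)²·(1−385/1624)·6.2/385 = 2.4586942 × 10^-4
  South: (9856/11480)²·(1−1857/9856)·2.93/1857 = 9.4386163 × 10^-4
  → Var(ȳ_str) = 0.0011897311.
Var(ȳ_srs) = (1 − 2242/11480)·6.209/2242 = 0.0022285487.
deff = 0.0011897311 / 0.0022285487 = 0.5339.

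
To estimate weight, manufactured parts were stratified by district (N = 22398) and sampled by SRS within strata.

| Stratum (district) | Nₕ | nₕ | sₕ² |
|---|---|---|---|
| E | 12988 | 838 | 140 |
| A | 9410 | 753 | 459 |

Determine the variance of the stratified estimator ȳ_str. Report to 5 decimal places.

0.15153

Var(ȳ_str) = Σₕ Wₕ²(1 − fₕ)sₕ²/nₕ with Wₕ = Nₕ/N, N = 22398.
E: Wₕ = 0.57987320; term = 0.57987320²·(1 − 0.06452110)·140/838 = 0.052551376.
A: Wₕ = 0.42012680; term = 0.42012680²·(1 − 0.08002125)·459/753 = 0.09898201.
Sum = 0.15153339.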